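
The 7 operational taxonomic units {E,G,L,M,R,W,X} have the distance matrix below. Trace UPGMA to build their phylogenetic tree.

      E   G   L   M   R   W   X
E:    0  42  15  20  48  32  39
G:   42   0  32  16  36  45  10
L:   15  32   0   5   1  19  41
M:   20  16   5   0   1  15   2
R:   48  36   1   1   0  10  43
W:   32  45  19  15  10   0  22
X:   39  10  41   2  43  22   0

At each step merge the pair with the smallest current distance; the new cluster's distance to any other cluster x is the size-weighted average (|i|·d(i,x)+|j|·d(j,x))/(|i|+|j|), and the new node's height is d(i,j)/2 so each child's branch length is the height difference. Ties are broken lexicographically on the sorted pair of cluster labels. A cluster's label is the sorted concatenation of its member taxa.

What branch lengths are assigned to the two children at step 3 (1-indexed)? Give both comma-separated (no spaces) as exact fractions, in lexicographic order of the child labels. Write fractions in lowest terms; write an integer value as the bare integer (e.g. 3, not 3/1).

13/2,11/2

iteration 1: select L,R (d=1); attach at lengths (1/2, 1/2); label the merged cluster LR
  updated: d(E,LR)=63/2, d(G,LR)=34, d(LR,M)=3, d(LR,W)=29/2, d(LR,X)=42
iteration 2: select M,X (d=2); attach at lengths (1, 1); label the merged cluster MX
  updated: d(E,MX)=59/2, d(G,MX)=13, d(LR,MX)=45/2, d(MX,W)=37/2
iteration 3: select G,MX (d=13); attach at lengths (13/2, 11/2); label the merged cluster GMX
  updated: d(E,GMX)=101/3, d(GMX,LR)=79/3, d(GMX,W)=82/3
iteration 4: select LR,W (d=29/2); attach at lengths (27/4, 29/4); label the merged cluster LRW
  updated: d(E,LRW)=95/3, d(GMX,LRW)=80/3
iteration 5: select GMX,LRW (d=80/3); attach at lengths (41/6, 73/12); label the merged cluster GLMRWX
  updated: d(E,GLMRWX)=98/3
iteration 6: select E,GLMRWX (d=98/3); attach at lengths (49/3, 3); label the merged cluster EGLMRWX
final tree: (E:49/3,((G:13/2,(M:1,X:1):11/2):41/6,((L:1/2,R:1/2):27/4,W:29/4):73/12):3)
total length: 245/4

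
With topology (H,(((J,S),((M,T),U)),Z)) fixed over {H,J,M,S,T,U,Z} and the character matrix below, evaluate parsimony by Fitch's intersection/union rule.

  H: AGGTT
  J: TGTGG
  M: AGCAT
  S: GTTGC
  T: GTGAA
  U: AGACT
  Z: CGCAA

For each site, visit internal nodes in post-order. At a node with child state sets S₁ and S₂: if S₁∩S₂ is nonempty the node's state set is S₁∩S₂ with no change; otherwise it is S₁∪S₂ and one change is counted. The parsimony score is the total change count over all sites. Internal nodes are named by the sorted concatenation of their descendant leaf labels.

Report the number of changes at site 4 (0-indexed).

4

[col 0] JS: children J:{T}, S:{G} ∪→ {G,T}; cost 1
[col 0] MT: children M:{A}, T:{G} ∪→ {A,G}; cost 1
[col 0] MTU: children MT:{A,G}, U:{A} ∩→ {A}; cost 0
[col 0] JMSTU: children JS:{G,T}, MTU:{A} ∪→ {A,G,T}; cost 1
[col 0] JMSTUZ: children JMSTU:{A,G,T}, Z:{C} ∪→ {A,C,G,T}; cost 1
[col 0] HJMSTUZ: children H:{A}, JMSTUZ:{A,C,G,T} ∩→ {A}; cost 0
[col 1] JS: children J:{G}, S:{T} ∪→ {G,T}; cost 1
[col 1] MT: children M:{G}, T:{T} ∪→ {G,T}; cost 1
[col 1] MTU: children MT:{G,T}, U:{G} ∩→ {G}; cost 0
[col 1] JMSTU: children JS:{G,T}, MTU:{G} ∩→ {G}; cost 0
[col 1] JMSTUZ: children JMSTU:{G}, Z:{G} ∩→ {G}; cost 0
[col 1] HJMSTUZ: children H:{G}, JMSTUZ:{G} ∩→ {G}; cost 0
[col 2] JS: children J:{T}, S:{T} ∩→ {T}; cost 0
[col 2] MT: children M:{C}, T:{G} ∪→ {C,G}; cost 1
[col 2] MTU: children MT:{C,G}, U:{A} ∪→ {A,C,G}; cost 1
[col 2] JMSTU: children JS:{T}, MTU:{A,C,G} ∪→ {A,C,G,T}; cost 1
[col 2] JMSTUZ: children JMSTU:{A,C,G,T}, Z:{C} ∩→ {C}; cost 0
[col 2] HJMSTUZ: children H:{G}, JMSTUZ:{C} ∪→ {C,G}; cost 1
[col 3] JS: children J:{G}, S:{G} ∩→ {G}; cost 0
[col 3] MT: children M:{A}, T:{A} ∩→ {A}; cost 0
[col 3] MTU: children MT:{A}, U:{C} ∪→ {A,C}; cost 1
[col 3] JMSTU: children JS:{G}, MTU:{A,C} ∪→ {A,C,G}; cost 1
[col 3] JMSTUZ: children JMSTU:{A,C,G}, Z:{A} ∩→ {A}; cost 0
[col 3] HJMSTUZ: children H:{T}, JMSTUZ:{A} ∪→ {A,T}; cost 1
[col 4] JS: children J:{G}, S:{C} ∪→ {C,G}; cost 1
[col 4] MT: children M:{T}, T:{A} ∪→ {A,T}; cost 1
[col 4] MTU: children MT:{A,T}, U:{T} ∩→ {T}; cost 0
[col 4] JMSTU: children JS:{C,G}, MTU:{T} ∪→ {C,G,T}; cost 1
[col 4] JMSTUZ: children JMSTU:{C,G,T}, Z:{A} ∪→ {A,C,G,T}; cost 1
[col 4] HJMSTUZ: children H:{T}, JMSTUZ:{A,C,G,T} ∩→ {T}; cost 0
per-site changes: [4, 2, 4, 3, 4]; total = 17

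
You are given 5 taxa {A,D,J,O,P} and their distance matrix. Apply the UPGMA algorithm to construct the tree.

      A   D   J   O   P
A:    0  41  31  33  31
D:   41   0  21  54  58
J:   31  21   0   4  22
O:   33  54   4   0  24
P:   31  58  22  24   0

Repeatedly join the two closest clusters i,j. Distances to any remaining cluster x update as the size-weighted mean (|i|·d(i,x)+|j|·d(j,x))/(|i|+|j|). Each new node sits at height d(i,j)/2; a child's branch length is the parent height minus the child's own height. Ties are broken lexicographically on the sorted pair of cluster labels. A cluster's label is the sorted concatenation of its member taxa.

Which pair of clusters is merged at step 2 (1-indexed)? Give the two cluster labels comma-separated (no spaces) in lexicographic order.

JO,P

step 1: merge (J,O) at d=4; branch lengths J→2, O→2; new cluster JO
  updated: d(A,JO)=32, d(D,JO)=75/2, d(JO,P)=23
step 2: merge (JO,P) at d=23; branch lengths JO→19/2, P→23/2; new cluster JOP
  updated: d(A,JOP)=95/3, d(D,JOP)=133/3
step 3: merge (A,JOP) at d=95/3; branch lengths A→95/6, JOP→13/3; new cluster AJOP
  updated: d(AJOP,D)=87/2
step 4: merge (AJOP,D) at d=87/2; branch lengths AJOP→71/12, D→87/4; new cluster ADJOP
final tree: ((A:95/6,((J:2,O:2):19/2,P:23/2):13/3):71/12,D:87/4)
total length: 437/6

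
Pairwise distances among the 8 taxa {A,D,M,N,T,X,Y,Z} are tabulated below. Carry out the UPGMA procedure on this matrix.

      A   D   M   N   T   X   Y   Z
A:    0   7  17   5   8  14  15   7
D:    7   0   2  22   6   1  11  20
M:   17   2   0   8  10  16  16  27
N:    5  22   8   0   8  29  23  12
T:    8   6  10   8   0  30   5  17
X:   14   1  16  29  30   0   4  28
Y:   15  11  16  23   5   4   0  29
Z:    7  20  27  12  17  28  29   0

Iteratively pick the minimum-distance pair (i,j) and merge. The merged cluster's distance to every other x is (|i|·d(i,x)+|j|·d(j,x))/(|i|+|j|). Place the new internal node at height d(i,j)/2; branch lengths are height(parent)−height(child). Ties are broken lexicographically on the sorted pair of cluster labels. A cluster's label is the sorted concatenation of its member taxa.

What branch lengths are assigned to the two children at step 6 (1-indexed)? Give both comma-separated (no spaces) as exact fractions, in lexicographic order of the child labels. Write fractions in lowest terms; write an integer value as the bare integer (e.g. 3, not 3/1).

23/12,47/12

step 1: merge (D,X) at d=1; branch lengths D→1/2, X→1/2; new cluster DX
  updated: d(A,DX)=21/2, d(DX,M)=9, d(DX,N)=51/2, d(DX,T)=18, d(DX,Y)=15/2, d(DX,Z)=24
step 2: merge (A,N) at d=5; branch lengths A→5/2, N→5/2; new cluster AN
  updated: d(AN,DX)=18, d(AN,M)=25/2, d(AN,T)=8, d(AN,Y)=19, d(AN,Z)=19/2
step 3: merge (T,Y) at d=5; branch lengths T→5/2, Y→5/2; new cluster TY
  updated: d(AN,TY)=27/2, d(DX,TY)=51/4, d(M,TY)=13, d(TY,Z)=23
step 4: merge (DX,M) at d=9; branch lengths DX→4, M→9/2; new cluster DMX
  updated: d(AN,DMX)=97/6, d(DMX,TY)=77/6, d(DMX,Z)=25
step 5: merge (AN,Z) at d=19/2; branch lengths AN→9/4, Z→19/4; new cluster ANZ
  updated: d(ANZ,DMX)=172/9, d(ANZ,TY)=50/3
step 6: merge (DMX,TY) at d=77/6; branch lengths DMX→23/12, TY→47/12; new cluster DMTXY
  updated: d(ANZ,DMTXY)=272/15
step 7: merge (ANZ,DMTXY) at d=272/15; branch lengths ANZ→259/60, DMTXY→53/20; new cluster ADMNTXYZ
final tree: (((A:5/2,N:5/2):9/4,Z:19/4):259/60,(((D:1/2,X:1/2):4,M:9/2):23/12,(T:5/2,Y:5/2):47/12):53/20)
total length: 393/10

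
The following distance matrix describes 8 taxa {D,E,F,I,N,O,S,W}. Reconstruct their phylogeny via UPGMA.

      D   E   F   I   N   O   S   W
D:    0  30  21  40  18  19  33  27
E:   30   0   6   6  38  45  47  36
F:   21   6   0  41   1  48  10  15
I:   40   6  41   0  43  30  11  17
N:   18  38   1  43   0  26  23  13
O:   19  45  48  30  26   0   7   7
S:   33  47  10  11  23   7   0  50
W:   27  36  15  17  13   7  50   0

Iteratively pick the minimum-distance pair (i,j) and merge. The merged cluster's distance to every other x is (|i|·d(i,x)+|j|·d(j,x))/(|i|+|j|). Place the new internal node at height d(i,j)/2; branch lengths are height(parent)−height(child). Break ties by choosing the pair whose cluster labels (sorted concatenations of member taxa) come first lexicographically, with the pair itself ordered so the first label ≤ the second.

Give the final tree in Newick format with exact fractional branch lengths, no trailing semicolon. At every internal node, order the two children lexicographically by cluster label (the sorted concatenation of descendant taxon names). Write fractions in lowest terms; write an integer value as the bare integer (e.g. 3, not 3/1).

(((D:11,((F:1/2,N:1/2):13/2,W:7):4):5/2,(O:7/2,S:7/2):10):5/2,(E:3,I:3):13)

iteration 1: select F,N (d=1); attach at lengths (1/2, 1/2); label the merged cluster FN
  updated: d(D,FN)=39/2, d(E,FN)=22, d(FN,I)=42, d(FN,O)=37, d(FN,S)=33/2, d(FN,W)=14
iteration 2: select E,I (d=6); attach at lengths (3, 3); label the merged cluster EI
  updated: d(D,EI)=35, d(EI,FN)=32, d(EI,O)=75/2, d(EI,S)=29, d(EI,W)=53/2
iteration 3: select O,S (d=7); attach at lengths (7/2, 7/2); label the merged cluster OS
  updated: d(D,OS)=26, d(EI,OS)=133/4, d(FN,OS)=107/4, d(OS,W)=57/2
iteration 4: select FN,W (d=14); attach at lengths (13/2, 7); label the merged cluster FNW
  updated: d(D,FNW)=22, d(EI,FNW)=181/6, d(FNW,OS)=82/3
iteration 5: select D,FNW (d=22); attach at lengths (11, 4); label the merged cluster DFNW
  updated: d(DFNW,EI)=251/8, d(DFNW,OS)=27
iteration 6: select DFNW,OS (d=27); attach at lengths (5/2, 10); label the merged cluster DFNOSW
  updated: d(DFNOSW,EI)=32
iteration 7: select DFNOSW,EI (d=32); attach at lengths (5/2, 13); label the merged cluster DEFINOSW
final tree: (((D:11,((F:1/2,N:1/2):13/2,W:7):4):5/2,(O:7/2,S:7/2):10):5/2,(E:3,I:3):13)
total length: 141/2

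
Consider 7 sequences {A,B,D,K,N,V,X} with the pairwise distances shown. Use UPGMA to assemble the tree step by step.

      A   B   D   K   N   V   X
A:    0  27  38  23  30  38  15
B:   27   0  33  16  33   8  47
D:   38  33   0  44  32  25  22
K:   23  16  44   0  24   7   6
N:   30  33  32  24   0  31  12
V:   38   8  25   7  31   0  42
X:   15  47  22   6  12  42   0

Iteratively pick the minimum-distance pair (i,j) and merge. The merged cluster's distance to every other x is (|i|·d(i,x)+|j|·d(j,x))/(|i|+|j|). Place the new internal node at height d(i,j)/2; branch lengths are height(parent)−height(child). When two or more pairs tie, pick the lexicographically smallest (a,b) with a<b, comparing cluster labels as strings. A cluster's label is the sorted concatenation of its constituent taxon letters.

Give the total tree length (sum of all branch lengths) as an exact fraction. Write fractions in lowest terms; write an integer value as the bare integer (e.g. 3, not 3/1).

293/4

step 1: merge (K,X) at d=6; branch lengths K→3, X→3; new cluster KX
  updated: d(A,KX)=19, d(B,KX)=63/2, d(D,KX)=33, d(KX,N)=18, d(KX,V)=49/2
step 2: merge (B,V) at d=8; branch lengths B→4, V→4; new cluster BV
  updated: d(A,BV)=65/2, d(BV,D)=29, d(BV,KX)=28, d(BV,N)=32
step 3: merge (KX,N) at d=18; branch lengths KX→6, N→9; new cluster KNX
  updated: d(A,KNX)=68/3, d(BV,KNX)=88/3, d(D,KNX)=98/3
step 4: merge (A,KNX) at d=68/3; branch lengths A→34/3, KNX→7/3; new cluster AKNX
  updated: d(AKNX,BV)=241/8, d(AKNX,D)=34
step 5: merge (BV,D) at d=29; branch lengths BV→21/2, D→29/2; new cluster BDV
  updated: d(AKNX,BDV)=377/12
step 6: merge (AKNX,BDV) at d=377/12; branch lengths AKNX→35/8, BDV→29/24; new cluster ABDKNVX
final tree: ((A:34/3,((K:3,X:3):6,N:9):7/3):35/8,((B:4,V:4):21/2,D:29/2):29/24)
total length: 293/4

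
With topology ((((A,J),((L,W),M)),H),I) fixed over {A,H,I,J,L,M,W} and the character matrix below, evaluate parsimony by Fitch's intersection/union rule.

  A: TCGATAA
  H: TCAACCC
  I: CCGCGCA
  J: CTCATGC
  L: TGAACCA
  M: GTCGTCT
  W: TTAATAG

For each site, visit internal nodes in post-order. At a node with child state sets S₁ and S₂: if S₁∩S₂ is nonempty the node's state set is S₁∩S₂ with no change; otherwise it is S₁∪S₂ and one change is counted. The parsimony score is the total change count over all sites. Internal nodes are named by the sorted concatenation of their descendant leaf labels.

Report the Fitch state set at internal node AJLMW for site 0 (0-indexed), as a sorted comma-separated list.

[col 0] AJ: children A:{T}, J:{C} ∪→ {C,T}; cost 1
[col 0] LW: children L:{T}, W:{T} ∩→ {T}; cost 0
[col 0] LMW: children LW:{T}, M:{G} ∪→ {G,T}; cost 1
[col 0] AJLMW: children AJ:{C,T}, LMW:{G,T} ∩→ {T}; cost 0
[col 0] AHJLMW: children AJLMW:{T}, H:{T} ∩→ {T}; cost 0
[col 0] AHIJLMW: children AHJLMW:{T}, I:{C} ∪→ {C,T}; cost 1
[col 1] AJ: children A:{C}, J:{T} ∪→ {C,T}; cost 1
[col 1] LW: children L:{G}, W:{T} ∪→ {G,T}; cost 1
[col 1] LMW: children LW:{G,T}, M:{T} ∩→ {T}; cost 0
[col 1] AJLMW: children AJ:{C,T}, LMW:{T} ∩→ {T}; cost 0
[col 1] AHJLMW: children AJLMW:{T}, H:{C} ∪→ {C,T}; cost 1
[col 1] AHIJLMW: children AHJLMW:{C,T}, I:{C} ∩→ {C}; cost 0
[col 2] AJ: children A:{G}, J:{C} ∪→ {C,G}; cost 1
[col 2] LW: children L:{A}, W:{A} ∩→ {A}; cost 0
[col 2] LMW: children LW:{A}, M:{C} ∪→ {A,C}; cost 1
[col 2] AJLMW: children AJ:{C,G}, LMW:{A,C} ∩→ {C}; cost 0
[col 2] AHJLMW: children AJLMW:{C}, H:{A} ∪→ {A,C}; cost 1
[col 2] AHIJLMW: children AHJLMW:{A,C}, I:{G} ∪→ {A,C,G}; cost 1
[col 3] AJ: children A:{A}, J:{A} ∩→ {A}; cost 0
[col 3] LW: children L:{A}, W:{A} ∩→ {A}; cost 0
[col 3] LMW: children LW:{A}, M:{G} ∪→ {A,G}; cost 1
[col 3] AJLMW: children AJ:{A}, LMW:{A,G} ∩→ {A}; cost 0
[col 3] AHJLMW: children AJLMW:{A}, H:{A} ∩→ {A}; cost 0
[col 3] AHIJLMW: children AHJLMW:{A}, I:{C} ∪→ {A,C}; cost 1
[col 4] AJ: children A:{T}, J:{T} ∩→ {T}; cost 0
[col 4] LW: children L:{C}, W:{T} ∪→ {C,T}; cost 1
[col 4] LMW: children LW:{C,T}, M:{T} ∩→ {T}; cost 0
[col 4] AJLMW: children AJ:{T}, LMW:{T} ∩→ {T}; cost 0
[col 4] AHJLMW: children AJLMW:{T}, H:{C} ∪→ {C,T}; cost 1
[col 4] AHIJLMW: children AHJLMW:{C,T}, I:{G} ∪→ {C,G,T}; cost 1
[col 5] AJ: children A:{A}, J:{G} ∪→ {A,G}; cost 1
[col 5] LW: children L:{C}, W:{A} ∪→ {A,C}; cost 1
[col 5] LMW: children LW:{A,C}, M:{C} ∩→ {C}; cost 0
[col 5] AJLMW: children AJ:{A,G}, LMW:{C} ∪→ {A,C,G}; cost 1
[col 5] AHJLMW: children AJLMW:{A,C,G}, H:{C} ∩→ {C}; cost 0
[col 5] AHIJLMW: children AHJLMW:{C}, I:{C} ∩→ {C}; cost 0
[col 6] AJ: children A:{A}, J:{C} ∪→ {A,C}; cost 1
[col 6] LW: children L:{A}, W:{G} ∪→ {A,G}; cost 1
[col 6] LMW: children LW:{A,G}, M:{T} ∪→ {A,G,T}; cost 1
[col 6] AJLMW: children AJ:{A,C}, LMW:{A,G,T} ∩→ {A}; cost 0
[col 6] AHJLMW: children AJLMW:{A}, H:{C} ∪→ {A,C}; cost 1
[col 6] AHIJLMW: children AHJLMW:{A,C}, I:{A} ∩→ {A}; cost 0
per-site changes: [3, 3, 4, 2, 3, 3, 4]; total = 22

T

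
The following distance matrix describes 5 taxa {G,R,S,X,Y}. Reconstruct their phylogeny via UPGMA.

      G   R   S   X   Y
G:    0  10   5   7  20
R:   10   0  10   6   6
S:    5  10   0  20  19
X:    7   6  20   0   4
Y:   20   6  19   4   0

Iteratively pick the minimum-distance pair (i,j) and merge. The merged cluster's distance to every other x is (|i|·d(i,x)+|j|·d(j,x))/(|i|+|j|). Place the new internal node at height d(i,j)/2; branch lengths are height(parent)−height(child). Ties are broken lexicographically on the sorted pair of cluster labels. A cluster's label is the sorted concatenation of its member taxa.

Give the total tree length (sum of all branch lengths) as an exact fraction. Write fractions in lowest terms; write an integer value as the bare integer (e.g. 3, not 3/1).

131/6

1. join X+Y (d=4) ⇒ XY; edges |X|=2, |Y|=2
  updated: d(G,XY)=27/2, d(R,XY)=6, d(S,XY)=39/2
2. join G+S (d=5) ⇒ GS; edges |G|=5/2, |S|=5/2
  updated: d(GS,R)=10, d(GS,XY)=33/2
3. join R+XY (d=6) ⇒ RXY; edges |R|=3, |XY|=1
  updated: d(GS,RXY)=43/3
4. join GS+RXY (d=43/3) ⇒ GRSXY; edges |GS|=14/3, |RXY|=25/6
final tree: ((G:5/2,S:5/2):14/3,(R:3,(X:2,Y:2):1):25/6)
total length: 131/6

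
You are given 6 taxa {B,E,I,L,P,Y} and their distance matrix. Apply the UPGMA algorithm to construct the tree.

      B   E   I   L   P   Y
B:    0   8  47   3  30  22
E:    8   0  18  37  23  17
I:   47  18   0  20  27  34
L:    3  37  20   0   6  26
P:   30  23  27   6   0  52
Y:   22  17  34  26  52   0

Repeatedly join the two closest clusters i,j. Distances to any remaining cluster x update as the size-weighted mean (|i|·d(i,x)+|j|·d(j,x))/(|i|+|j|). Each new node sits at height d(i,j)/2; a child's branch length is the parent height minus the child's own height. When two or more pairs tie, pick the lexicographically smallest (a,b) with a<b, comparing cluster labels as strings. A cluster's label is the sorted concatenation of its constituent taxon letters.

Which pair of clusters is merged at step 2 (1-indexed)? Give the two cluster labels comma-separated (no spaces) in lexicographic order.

step 1: merge (B,L) at d=3; branch lengths B→3/2, L→3/2; new cluster BL
  updated: d(BL,E)=45/2, d(BL,I)=67/2, d(BL,P)=18, d(BL,Y)=24
step 2: merge (E,Y) at d=17; branch lengths E→17/2, Y→17/2; new cluster EY
  updated: d(BL,EY)=93/4, d(EY,I)=26, d(EY,P)=75/2
step 3: merge (BL,P) at d=18; branch lengths BL→15/2, P→9; new cluster BLP
  updated: d(BLP,EY)=28, d(BLP,I)=94/3
step 4: merge (EY,I) at d=26; branch lengths EY→9/2, I→13; new cluster EIY
  updated: d(BLP,EIY)=262/9
step 5: merge (BLP,EIY) at d=262/9; branch lengths BLP→50/9, EIY→14/9; new cluster BEILPY
final tree: (((B:3/2,L:3/2):15/2,P:9):50/9,((E:17/2,Y:17/2):9/2,I:13):14/9)
total length: 550/9

E,Y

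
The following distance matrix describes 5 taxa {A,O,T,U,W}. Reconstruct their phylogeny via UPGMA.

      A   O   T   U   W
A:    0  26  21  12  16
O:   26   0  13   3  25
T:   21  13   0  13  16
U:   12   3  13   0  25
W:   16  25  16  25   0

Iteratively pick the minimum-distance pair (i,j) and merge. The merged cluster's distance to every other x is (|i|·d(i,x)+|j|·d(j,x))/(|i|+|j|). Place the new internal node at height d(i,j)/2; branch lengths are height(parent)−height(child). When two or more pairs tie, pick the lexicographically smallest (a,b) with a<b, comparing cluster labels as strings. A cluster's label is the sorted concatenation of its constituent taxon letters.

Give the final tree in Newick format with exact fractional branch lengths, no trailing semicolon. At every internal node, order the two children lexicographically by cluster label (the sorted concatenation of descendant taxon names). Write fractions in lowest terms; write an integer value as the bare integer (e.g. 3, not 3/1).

((A:8,W:8):29/12,((O:3/2,U:3/2):5,T:13/2):47/12)

1. join O+U (d=3) ⇒ OU; edges |O|=3/2, |U|=3/2
  updated: d(A,OU)=19, d(OU,T)=13, d(OU,W)=25
2. join OU+T (d=13) ⇒ OTU; edges |OU|=5, |T|=13/2
  updated: d(A,OTU)=59/3, d(OTU,W)=22
3. join A+W (d=16) ⇒ AW; edges |A|=8, |W|=8
  updated: d(AW,OTU)=125/6
4. join AW+OTU (d=125/6) ⇒ AOTUW; edges |AW|=29/12, |OTU|=47/12
final tree: ((A:8,W:8):29/12,((O:3/2,U:3/2):5,T:13/2):47/12)
total length: 221/6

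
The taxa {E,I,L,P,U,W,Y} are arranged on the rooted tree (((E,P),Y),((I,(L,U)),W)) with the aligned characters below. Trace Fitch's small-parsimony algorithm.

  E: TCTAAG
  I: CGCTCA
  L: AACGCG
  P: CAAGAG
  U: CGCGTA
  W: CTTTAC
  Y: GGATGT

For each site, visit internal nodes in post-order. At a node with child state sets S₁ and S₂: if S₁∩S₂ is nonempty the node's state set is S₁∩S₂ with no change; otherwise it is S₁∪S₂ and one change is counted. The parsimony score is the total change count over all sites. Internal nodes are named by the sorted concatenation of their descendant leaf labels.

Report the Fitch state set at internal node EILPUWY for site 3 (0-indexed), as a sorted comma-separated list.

EP@0: {T} ∪ {C} = {C,T} (union, +1)
EPY@0: {C,T} ∪ {G} = {C,G,T} (union, +1)
LU@0: {A} ∪ {C} = {A,C} (union, +1)
ILU@0: {C} ∩ {A,C} = {C} (intersection, +0)
ILUW@0: {C} ∩ {C} = {C} (intersection, +0)
EILPUWY@0: {C,G,T} ∩ {C} = {C} (intersection, +0)
EP@1: {C} ∪ {A} = {A,C} (union, +1)
EPY@1: {A,C} ∪ {G} = {A,C,G} (union, +1)
LU@1: {A} ∪ {G} = {A,G} (union, +1)
ILU@1: {G} ∩ {A,G} = {G} (intersection, +0)
ILUW@1: {G} ∪ {T} = {G,T} (union, +1)
EILPUWY@1: {A,C,G} ∩ {G,T} = {G} (intersection, +0)
EP@2: {T} ∪ {A} = {A,T} (union, +1)
EPY@2: {A,T} ∩ {A} = {A} (intersection, +0)
LU@2: {C} ∩ {C} = {C} (intersection, +0)
ILU@2: {C} ∩ {C} = {C} (intersection, +0)
ILUW@2: {C} ∪ {T} = {C,T} (union, +1)
EILPUWY@2: {A} ∪ {C,T} = {A,C,T} (union, +1)
EP@3: {A} ∪ {G} = {A,G} (union, +1)
EPY@3: {A,G} ∪ {T} = {A,G,T} (union, +1)
LU@3: {G} ∩ {G} = {G} (intersection, +0)
ILU@3: {T} ∪ {G} = {G,T} (union, +1)
ILUW@3: {G,T} ∩ {T} = {T} (intersection, +0)
EILPUWY@3: {A,G,T} ∩ {T} = {T} (intersection, +0)
EP@4: {A} ∩ {A} = {A} (intersection, +0)
EPY@4: {A} ∪ {G} = {A,G} (union, +1)
LU@4: {C} ∪ {T} = {C,T} (union, +1)
ILU@4: {C} ∩ {C,T} = {C} (intersection, +0)
ILUW@4: {C} ∪ {A} = {A,C} (union, +1)
EILPUWY@4: {A,G} ∩ {A,C} = {A} (intersection, +0)
EP@5: {G} ∩ {G} = {G} (intersection, +0)
EPY@5: {G} ∪ {T} = {G,T} (union, +1)
LU@5: {G} ∪ {A} = {A,G} (union, +1)
ILU@5: {A} ∩ {A,G} = {A} (intersection, +0)
ILUW@5: {A} ∪ {C} = {A,C} (union, +1)
EILPUWY@5: {G,T} ∪ {A,C} = {A,C,G,T} (union, +1)
per-site changes: [3, 4, 3, 3, 3, 4]; total = 20

T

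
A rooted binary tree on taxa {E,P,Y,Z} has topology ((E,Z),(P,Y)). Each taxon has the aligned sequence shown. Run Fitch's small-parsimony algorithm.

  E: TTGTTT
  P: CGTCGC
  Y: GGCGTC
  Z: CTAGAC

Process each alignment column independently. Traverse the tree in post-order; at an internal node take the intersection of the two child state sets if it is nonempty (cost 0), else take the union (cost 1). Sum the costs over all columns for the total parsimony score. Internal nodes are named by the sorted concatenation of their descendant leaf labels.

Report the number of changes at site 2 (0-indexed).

3

[col 0] EZ: children E:{T}, Z:{C} ∪→ {C,T}; cost 1
[col 0] PY: children P:{C}, Y:{G} ∪→ {C,G}; cost 1
[col 0] EPYZ: children EZ:{C,T}, PY:{C,G} ∩→ {C}; cost 0
[col 1] EZ: children E:{T}, Z:{T} ∩→ {T}; cost 0
[col 1] PY: children P:{G}, Y:{G} ∩→ {G}; cost 0
[col 1] EPYZ: children EZ:{T}, PY:{G} ∪→ {G,T}; cost 1
[col 2] EZ: children E:{G}, Z:{A} ∪→ {A,G}; cost 1
[col 2] PY: children P:{T}, Y:{C} ∪→ {C,T}; cost 1
[col 2] EPYZ: children EZ:{A,G}, PY:{C,T} ∪→ {A,C,G,T}; cost 1
[col 3] EZ: children E:{T}, Z:{G} ∪→ {G,T}; cost 1
[col 3] PY: children P:{C}, Y:{G} ∪→ {C,G}; cost 1
[col 3] EPYZ: children EZ:{G,T}, PY:{C,G} ∩→ {G}; cost 0
[col 4] EZ: children E:{T}, Z:{A} ∪→ {A,T}; cost 1
[col 4] PY: children P:{G}, Y:{T} ∪→ {G,T}; cost 1
[col 4] EPYZ: children EZ:{A,T}, PY:{G,T} ∩→ {T}; cost 0
[col 5] EZ: children E:{T}, Z:{C} ∪→ {C,T}; cost 1
[col 5] PY: children P:{C}, Y:{C} ∩→ {C}; cost 0
[col 5] EPYZ: children EZ:{C,T}, PY:{C} ∩→ {C}; cost 0
per-site changes: [2, 1, 3, 2, 2, 1]; total = 11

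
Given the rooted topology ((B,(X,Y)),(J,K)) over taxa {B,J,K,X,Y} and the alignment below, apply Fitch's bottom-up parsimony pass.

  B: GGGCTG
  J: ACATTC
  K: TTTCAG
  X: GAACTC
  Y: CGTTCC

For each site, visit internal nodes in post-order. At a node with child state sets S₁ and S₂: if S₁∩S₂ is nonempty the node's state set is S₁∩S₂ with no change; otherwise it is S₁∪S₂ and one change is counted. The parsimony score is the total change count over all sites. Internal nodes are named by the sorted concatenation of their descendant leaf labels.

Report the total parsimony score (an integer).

15

XY@0: {G} ∪ {C} = {C,G} (union, +1)
BXY@0: {G} ∩ {C,G} = {G} (intersection, +0)
JK@0: {A} ∪ {T} = {A,T} (union, +1)
BJKXY@0: {G} ∪ {A,T} = {A,G,T} (union, +1)
XY@1: {A} ∪ {G} = {A,G} (union, +1)
BXY@1: {G} ∩ {A,G} = {G} (intersection, +0)
JK@1: {C} ∪ {T} = {C,T} (union, +1)
BJKXY@1: {G} ∪ {C,T} = {C,G,T} (union, +1)
XY@2: {A} ∪ {T} = {A,T} (union, +1)
BXY@2: {G} ∪ {A,T} = {A,G,T} (union, +1)
JK@2: {A} ∪ {T} = {A,T} (union, +1)
BJKXY@2: {A,G,T} ∩ {A,T} = {A,T} (intersection, +0)
XY@3: {C} ∪ {T} = {C,T} (union, +1)
BXY@3: {C} ∩ {C,T} = {C} (intersection, +0)
JK@3: {T} ∪ {C} = {C,T} (union, +1)
BJKXY@3: {C} ∩ {C,T} = {C} (intersection, +0)
XY@4: {T} ∪ {C} = {C,T} (union, +1)
BXY@4: {T} ∩ {C,T} = {T} (intersection, +0)
JK@4: {T} ∪ {A} = {A,T} (union, +1)
BJKXY@4: {T} ∩ {A,T} = {T} (intersection, +0)
XY@5: {C} ∩ {C} = {C} (intersection, +0)
BXY@5: {G} ∪ {C} = {C,G} (union, +1)
JK@5: {C} ∪ {G} = {C,G} (union, +1)
BJKXY@5: {C,G} ∩ {C,G} = {C,G} (intersection, +0)
per-site changes: [3, 3, 3, 2, 2, 2]; total = 15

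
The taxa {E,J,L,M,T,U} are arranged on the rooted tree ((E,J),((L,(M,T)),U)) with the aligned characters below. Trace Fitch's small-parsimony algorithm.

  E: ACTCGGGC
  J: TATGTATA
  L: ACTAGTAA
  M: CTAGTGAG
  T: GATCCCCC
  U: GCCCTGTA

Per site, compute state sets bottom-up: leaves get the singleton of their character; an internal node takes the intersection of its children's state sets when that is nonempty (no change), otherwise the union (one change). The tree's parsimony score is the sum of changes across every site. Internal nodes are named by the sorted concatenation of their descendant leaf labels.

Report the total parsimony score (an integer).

24

EJ@0: {A} ∪ {T} = {A,T} (union, +1)
MT@0: {C} ∪ {G} = {C,G} (union, +1)
LMT@0: {A} ∪ {C,G} = {A,C,G} (union, +1)
LMTU@0: {A,C,G} ∩ {G} = {G} (intersection, +0)
EJLMTU@0: {A,T} ∪ {G} = {A,G,T} (union, +1)
EJ@1: {C} ∪ {A} = {A,C} (union, +1)
MT@1: {T} ∪ {A} = {A,T} (union, +1)
LMT@1: {C} ∪ {A,T} = {A,C,T} (union, +1)
LMTU@1: {A,C,T} ∩ {C} = {C} (intersection, +0)
EJLMTU@1: {A,C} ∩ {C} = {C} (intersection, +0)
EJ@2: {T} ∩ {T} = {T} (intersection, +0)
MT@2: {A} ∪ {T} = {A,T} (union, +1)
LMT@2: {T} ∩ {A,T} = {T} (intersection, +0)
LMTU@2: {T} ∪ {C} = {C,T} (union, +1)
EJLMTU@2: {T} ∩ {C,T} = {T} (intersection, +0)
EJ@3: {C} ∪ {G} = {C,G} (union, +1)
MT@3: {G} ∪ {C} = {C,G} (union, +1)
LMT@3: {A} ∪ {C,G} = {A,C,G} (union, +1)
LMTU@3: {A,C,G} ∩ {C} = {C} (intersection, +0)
EJLMTU@3: {C,G} ∩ {C} = {C} (intersection, +0)
EJ@4: {G} ∪ {T} = {G,T} (union, +1)
MT@4: {T} ∪ {C} = {C,T} (union, +1)
LMT@4: {G} ∪ {C,T} = {C,G,T} (union, +1)
LMTU@4: {C,G,T} ∩ {T} = {T} (intersection, +0)
EJLMTU@4: {G,T} ∩ {T} = {T} (intersection, +0)
EJ@5: {G} ∪ {A} = {A,G} (union, +1)
MT@5: {G} ∪ {C} = {C,G} (union, +1)
LMT@5: {T} ∪ {C,G} = {C,G,T} (union, +1)
LMTU@5: {C,G,T} ∩ {G} = {G} (intersection, +0)
EJLMTU@5: {A,G} ∩ {G} = {G} (intersection, +0)
EJ@6: {G} ∪ {T} = {G,T} (union, +1)
MT@6: {A} ∪ {C} = {A,C} (union, +1)
LMT@6: {A} ∩ {A,C} = {A} (intersection, +0)
LMTU@6: {A} ∪ {T} = {A,T} (union, +1)
EJLMTU@6: {G,T} ∩ {A,T} = {T} (intersection, +0)
EJ@7: {C} ∪ {A} = {A,C} (union, +1)
MT@7: {G} ∪ {C} = {C,G} (union, +1)
LMT@7: {A} ∪ {C,G} = {A,C,G} (union, +1)
LMTU@7: {A,C,G} ∩ {A} = {A} (intersection, +0)
EJLMTU@7: {A,C} ∩ {A} = {A} (intersection, +0)
per-site changes: [4, 3, 2, 3, 3, 3, 3, 3]; total = 24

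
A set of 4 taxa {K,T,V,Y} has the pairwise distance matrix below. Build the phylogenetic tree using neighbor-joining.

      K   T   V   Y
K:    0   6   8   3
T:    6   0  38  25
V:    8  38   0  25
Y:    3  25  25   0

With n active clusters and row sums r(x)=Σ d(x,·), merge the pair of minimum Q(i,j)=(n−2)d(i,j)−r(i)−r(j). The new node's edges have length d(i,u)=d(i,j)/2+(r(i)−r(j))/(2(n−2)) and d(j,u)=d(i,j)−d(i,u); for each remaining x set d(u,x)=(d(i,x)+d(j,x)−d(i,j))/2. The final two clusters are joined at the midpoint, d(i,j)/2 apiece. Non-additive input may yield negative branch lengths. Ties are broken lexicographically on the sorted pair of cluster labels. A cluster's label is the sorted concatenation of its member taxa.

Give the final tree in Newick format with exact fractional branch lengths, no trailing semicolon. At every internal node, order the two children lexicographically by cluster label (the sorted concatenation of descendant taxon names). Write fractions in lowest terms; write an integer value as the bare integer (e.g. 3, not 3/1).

1. join K+T (d=6, Q=-74) ⇒ KT; edges |K|=-10, |T|=16
  updated: d(KT,V)=20, d(KT,Y)=11
2. join KT+V (d=20, Q=-56) ⇒ KTV; edges |KT|=3, |V|=17
  updated: d(KTV,Y)=8
3. join KTV+Y (d=8) ⇒ KTVY; edges |KTV|=4, |Y|=4
final tree: (((K:-10,T:16):3,V:17):4,Y:4)
total length: 34

(((K:-10,T:16):3,V:17):4,Y:4)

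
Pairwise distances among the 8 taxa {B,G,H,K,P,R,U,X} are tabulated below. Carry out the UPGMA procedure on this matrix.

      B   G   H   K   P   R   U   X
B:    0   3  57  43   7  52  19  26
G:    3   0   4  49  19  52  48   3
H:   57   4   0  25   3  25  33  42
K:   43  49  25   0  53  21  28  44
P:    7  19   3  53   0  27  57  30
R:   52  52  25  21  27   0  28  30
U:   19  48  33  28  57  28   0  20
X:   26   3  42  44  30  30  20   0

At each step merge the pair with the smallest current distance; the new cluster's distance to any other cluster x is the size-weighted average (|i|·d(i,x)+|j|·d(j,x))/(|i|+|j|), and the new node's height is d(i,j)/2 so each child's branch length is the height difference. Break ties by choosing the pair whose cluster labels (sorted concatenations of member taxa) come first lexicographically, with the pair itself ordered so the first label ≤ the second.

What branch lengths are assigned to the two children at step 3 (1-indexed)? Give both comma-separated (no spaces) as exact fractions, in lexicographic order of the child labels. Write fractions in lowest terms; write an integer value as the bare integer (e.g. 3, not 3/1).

1. join B+G (d=3) ⇒ BG; edges |B|=3/2, |G|=3/2
  updated: d(BG,H)=61/2, d(BG,K)=46, d(BG,P)=13, d(BG,R)=52, d(BG,U)=67/2, d(BG,X)=29/2
2. join H+P (d=3) ⇒ HP; edges |H|=3/2, |P|=3/2
  updated: d(BG,HP)=87/4, d(HP,K)=39, d(HP,R)=26, d(HP,U)=45, d(HP,X)=36
3. join BG+X (d=29/2) ⇒ BGX; edges |BG|=23/4, |X|=29/4
  updated: d(BGX,HP)=53/2, d(BGX,K)=136/3, d(BGX,R)=134/3, d(BGX,U)=29
4. join K+R (d=21) ⇒ KR; edges |K|=21/2, |R|=21/2
  updated: d(BGX,KR)=45, d(HP,KR)=65/2, d(KR,U)=28
5. join BGX+HP (d=53/2) ⇒ BGHPX; edges |BGX|=6, |HP|=47/4
  updated: d(BGHPX,KR)=40, d(BGHPX,U)=177/5
6. join KR+U (d=28) ⇒ KRU; edges |KR|=7/2, |U|=14
  updated: d(BGHPX,KRU)=577/15
7. join BGHPX+KRU (d=577/15) ⇒ BGHKPRUX; edges |BGHPX|=359/60, |KRU|=157/30
final tree: ((((B:3/2,G:3/2):23/4,X:29/4):6,(H:3/2,P:3/2):47/4):359/60,((K:21/2,R:21/2):7/2,U:14):157/30)
total length: 1297/15

23/4,29/4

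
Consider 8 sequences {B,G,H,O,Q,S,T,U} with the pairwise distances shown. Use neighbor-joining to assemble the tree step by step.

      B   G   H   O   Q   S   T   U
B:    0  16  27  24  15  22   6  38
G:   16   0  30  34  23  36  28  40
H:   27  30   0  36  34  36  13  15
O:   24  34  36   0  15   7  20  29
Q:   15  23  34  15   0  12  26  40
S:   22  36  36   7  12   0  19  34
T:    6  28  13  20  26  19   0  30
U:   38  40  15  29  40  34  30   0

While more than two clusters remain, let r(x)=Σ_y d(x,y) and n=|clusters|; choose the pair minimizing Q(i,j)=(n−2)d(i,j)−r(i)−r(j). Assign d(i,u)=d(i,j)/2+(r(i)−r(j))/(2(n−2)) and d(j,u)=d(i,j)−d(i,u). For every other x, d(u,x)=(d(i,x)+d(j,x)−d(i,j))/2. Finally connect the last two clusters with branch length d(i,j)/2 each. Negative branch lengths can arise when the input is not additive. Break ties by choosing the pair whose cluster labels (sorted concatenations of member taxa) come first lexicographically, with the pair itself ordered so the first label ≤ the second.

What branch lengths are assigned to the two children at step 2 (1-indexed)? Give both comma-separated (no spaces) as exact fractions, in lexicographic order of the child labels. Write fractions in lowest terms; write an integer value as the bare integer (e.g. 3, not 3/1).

1. join H+U (d=15, Q=-327) ⇒ HU; edges |H|=55/12, |U|=125/12
  updated: d(B,HU)=25, d(G,HU)=55/2, d(HU,O)=25, d(HU,Q)=59/2, d(HU,S)=55/2, d(HU,T)=14
2. join O+S (d=7, Q=-427/2) ⇒ OS; edges |O|=73/20, |S|=67/20
  updated: d(B,OS)=39/2, d(G,OS)=63/2, d(HU,OS)=91/4, d(OS,Q)=10, d(OS,T)=16
3. join OS+Q (d=10, Q=-653/4) ⇒ OQS; edges |OS|=145/32, |Q|=175/32
  updated: d(B,OQS)=49/4, d(G,OQS)=89/4, d(HU,OQS)=169/8, d(OQS,T)=16
4. join HU+T (d=14, Q=-877/8) ⇒ HTU; edges |HU|=175/16, |T|=49/16
  updated: d(B,HTU)=17/2, d(G,HTU)=83/4, d(HTU,OQS)=185/16
5. join B+G (d=16, Q=-255/4) ⇒ BG; edges |B|=39/16, |G|=217/16
  updated: d(BG,HTU)=53/8, d(BG,OQS)=37/4
6. join BG+HTU (d=53/8, Q=-439/16) ⇒ BGHTU; edges |BG|=69/32, |HTU|=143/32
  updated: d(BGHTU,OQS)=227/32
7. join BGHTU+OQS (d=227/32) ⇒ BGHOQSTU; edges |BGHTU|=227/64, |OQS|=227/64
final tree: (((B:39/16,G:217/16):69/32,((H:55/12,U:125/12):175/16,T:49/16):143/32):227/64,((O:73/20,S:67/20):145/32,Q:175/32):227/64)
total length: 2423/32

73/20,67/20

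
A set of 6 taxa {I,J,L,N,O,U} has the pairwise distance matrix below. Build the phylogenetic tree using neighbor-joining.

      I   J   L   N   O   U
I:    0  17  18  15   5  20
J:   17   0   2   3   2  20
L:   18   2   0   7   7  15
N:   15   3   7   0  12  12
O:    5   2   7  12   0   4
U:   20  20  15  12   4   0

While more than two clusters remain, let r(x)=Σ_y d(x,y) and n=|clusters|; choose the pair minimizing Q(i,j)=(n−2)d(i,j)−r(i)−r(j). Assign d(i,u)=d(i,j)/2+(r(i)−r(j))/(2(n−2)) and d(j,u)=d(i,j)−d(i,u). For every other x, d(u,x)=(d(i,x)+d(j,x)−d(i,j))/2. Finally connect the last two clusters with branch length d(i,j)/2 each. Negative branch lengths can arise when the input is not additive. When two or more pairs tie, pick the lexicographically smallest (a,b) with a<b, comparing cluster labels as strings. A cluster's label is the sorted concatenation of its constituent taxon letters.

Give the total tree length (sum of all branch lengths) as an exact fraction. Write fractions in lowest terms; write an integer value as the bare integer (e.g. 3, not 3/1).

step 1: merge (I,O) at d=5, Q=-85; branch lengths I→65/8, O→-25/8; new cluster IO
  updated: d(IO,J)=7, d(IO,L)=10, d(IO,N)=11, d(IO,U)=19/2
step 2: merge (IO,U) at d=19/2, Q=-131/2; branch lengths IO→19/12, U→95/12; new cluster IOU
  updated: d(IOU,J)=35/4, d(IOU,L)=31/4, d(IOU,N)=27/4
step 3: merge (IOU,N) at d=27/4, Q=-53/2; branch lengths IOU→5, N→7/4; new cluster INOU
  updated: d(INOU,J)=5/2, d(INOU,L)=4
step 4: merge (INOU,J) at d=5/2, Q=-17/2; branch lengths INOU→9/4, J→1/4; new cluster IJNOU
  updated: d(IJNOU,L)=7/4
step 5: merge (IJNOU,L) at d=7/4; branch lengths IJNOU→7/8, L→7/8; new cluster IJLNOU
final tree: (((((I:65/8,O:-25/8):19/12,U:95/12):5,N:7/4):9/4,J:1/4):7/8,L:7/8)
total length: 51/2

51/2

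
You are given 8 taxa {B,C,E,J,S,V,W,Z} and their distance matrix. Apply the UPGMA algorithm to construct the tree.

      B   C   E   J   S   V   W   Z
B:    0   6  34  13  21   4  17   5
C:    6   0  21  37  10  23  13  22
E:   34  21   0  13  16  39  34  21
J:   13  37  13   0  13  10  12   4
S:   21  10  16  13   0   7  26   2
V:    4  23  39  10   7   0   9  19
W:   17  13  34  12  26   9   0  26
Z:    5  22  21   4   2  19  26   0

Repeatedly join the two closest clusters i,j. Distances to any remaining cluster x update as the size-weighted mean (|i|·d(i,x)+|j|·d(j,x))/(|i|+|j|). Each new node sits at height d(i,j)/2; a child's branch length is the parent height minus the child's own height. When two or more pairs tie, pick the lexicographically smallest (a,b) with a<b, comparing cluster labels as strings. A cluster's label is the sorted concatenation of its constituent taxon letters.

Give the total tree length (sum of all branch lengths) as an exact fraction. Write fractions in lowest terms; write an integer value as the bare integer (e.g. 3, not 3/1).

1919/35

1. join S+Z (d=2) ⇒ SZ; edges |S|=1, |Z|=1
  updated: d(B,SZ)=13, d(C,SZ)=16, d(E,SZ)=37/2, d(J,SZ)=17/2, d(SZ,V)=13, d(SZ,W)=26
2. join B+V (d=4) ⇒ BV; edges |B|=2, |V|=2
  updated: d(BV,C)=29/2, d(BV,E)=73/2, d(BV,J)=23/2, d(BV,SZ)=13, d(BV,W)=13
3. join J+SZ (d=17/2) ⇒ JSZ; edges |J|=17/4, |SZ|=13/4
  updated: d(BV,JSZ)=25/2, d(C,JSZ)=23, d(E,JSZ)=50/3, d(JSZ,W)=64/3
4. join BV+JSZ (d=25/2) ⇒ BJSVZ; edges |BV|=17/4, |JSZ|=2
  updated: d(BJSVZ,C)=98/5, d(BJSVZ,E)=123/5, d(BJSVZ,W)=18
5. join C+W (d=13) ⇒ CW; edges |C|=13/2, |W|=13/2
  updated: d(BJSVZ,CW)=94/5, d(CW,E)=55/2
6. join BJSVZ+CW (d=94/5) ⇒ BCJSVWZ; edges |BJSVZ|=63/20, |CW|=29/10
  updated: d(BCJSVWZ,E)=178/7
7. join BCJSVWZ+E (d=178/7) ⇒ BCEJSVWZ; edges |BCJSVWZ|=116/35, |E|=89/7
final tree: ((((B:2,V:2):17/4,(J:17/4,(S:1,Z:1):13/4):2):63/20,(C:13/2,W:13/2):29/10):116/35,E:89/7)
total length: 1919/35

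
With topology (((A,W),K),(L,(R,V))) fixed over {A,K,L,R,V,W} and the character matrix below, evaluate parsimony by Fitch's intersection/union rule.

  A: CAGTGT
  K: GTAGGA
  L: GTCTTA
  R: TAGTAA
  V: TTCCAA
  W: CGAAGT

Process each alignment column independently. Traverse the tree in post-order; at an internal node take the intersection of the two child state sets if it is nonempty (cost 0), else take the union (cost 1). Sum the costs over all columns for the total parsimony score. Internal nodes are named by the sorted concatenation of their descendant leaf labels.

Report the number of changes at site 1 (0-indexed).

3

[col 0] AW: children A:{C}, W:{C} ∩→ {C}; cost 0
[col 0] AKW: children AW:{C}, K:{G} ∪→ {C,G}; cost 1
[col 0] RV: children R:{T}, V:{T} ∩→ {T}; cost 0
[col 0] LRV: children L:{G}, RV:{T} ∪→ {G,T}; cost 1
[col 0] AKLRVW: children AKW:{C,G}, LRV:{G,T} ∩→ {G}; cost 0
[col 1] AW: children A:{A}, W:{G} ∪→ {A,G}; cost 1
[col 1] AKW: children AW:{A,G}, K:{T} ∪→ {A,G,T}; cost 1
[col 1] RV: children R:{A}, V:{T} ∪→ {A,T}; cost 1
[col 1] LRV: children L:{T}, RV:{A,T} ∩→ {T}; cost 0
[col 1] AKLRVW: children AKW:{A,G,T}, LRV:{T} ∩→ {T}; cost 0
[col 2] AW: children A:{G}, W:{A} ∪→ {A,G}; cost 1
[col 2] AKW: children AW:{A,G}, K:{A} ∩→ {A}; cost 0
[col 2] RV: children R:{G}, V:{C} ∪→ {C,G}; cost 1
[col 2] LRV: children L:{C}, RV:{C,G} ∩→ {C}; cost 0
[col 2] AKLRVW: children AKW:{A}, LRV:{C} ∪→ {A,C}; cost 1
[col 3] AW: children A:{T}, W:{A} ∪→ {A,T}; cost 1
[col 3] AKW: children AW:{A,T}, K:{G} ∪→ {A,G,T}; cost 1
[col 3] RV: children R:{T}, V:{C} ∪→ {C,T}; cost 1
[col 3] LRV: children L:{T}, RV:{C,T} ∩→ {T}; cost 0
[col 3] AKLRVW: children AKW:{A,G,T}, LRV:{T} ∩→ {T}; cost 0
[col 4] AW: children A:{G}, W:{G} ∩→ {G}; cost 0
[col 4] AKW: children AW:{G}, K:{G} ∩→ {G}; cost 0
[col 4] RV: children R:{A}, V:{A} ∩→ {A}; cost 0
[col 4] LRV: children L:{T}, RV:{A} ∪→ {A,T}; cost 1
[col 4] AKLRVW: children AKW:{G}, LRV:{A,T} ∪→ {A,G,T}; cost 1
[col 5] AW: children A:{T}, W:{T} ∩→ {T}; cost 0
[col 5] AKW: children AW:{T}, K:{A} ∪→ {A,T}; cost 1
[col 5] RV: children R:{A}, V:{A} ∩→ {A}; cost 0
[col 5] LRV: children L:{A}, RV:{A} ∩→ {A}; cost 0
[col 5] AKLRVW: children AKW:{A,T}, LRV:{A} ∩→ {A}; cost 0
per-site changes: [2, 3, 3, 3, 2, 1]; total = 14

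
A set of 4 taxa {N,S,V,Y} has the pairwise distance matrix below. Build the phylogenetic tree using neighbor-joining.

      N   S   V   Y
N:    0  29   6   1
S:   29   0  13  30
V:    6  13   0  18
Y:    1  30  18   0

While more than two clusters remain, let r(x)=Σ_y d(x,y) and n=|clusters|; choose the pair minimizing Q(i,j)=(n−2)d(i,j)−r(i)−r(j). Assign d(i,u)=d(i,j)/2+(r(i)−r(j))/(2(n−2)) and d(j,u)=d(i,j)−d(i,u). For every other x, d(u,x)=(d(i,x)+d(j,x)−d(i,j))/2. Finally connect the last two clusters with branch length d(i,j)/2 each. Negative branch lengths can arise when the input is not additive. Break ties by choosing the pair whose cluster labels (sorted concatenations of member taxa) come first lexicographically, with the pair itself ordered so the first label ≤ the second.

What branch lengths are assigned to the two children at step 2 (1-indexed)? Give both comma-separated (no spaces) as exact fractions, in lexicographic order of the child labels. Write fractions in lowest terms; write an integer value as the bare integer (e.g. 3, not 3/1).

55/4,61/4

1. join N+Y (d=1, Q=-83) ⇒ NY; edges |N|=-11/4, |Y|=15/4
  updated: d(NY,S)=29, d(NY,V)=23/2
2. join NY+S (d=29, Q=-107/2) ⇒ NSY; edges |NY|=55/4, |S|=61/4
  updated: d(NSY,V)=-9/4
3. join NSY+V (d=-9/4) ⇒ NSVY; edges |NSY|=-9/8, |V|=-9/8
final tree: (((N:-11/4,Y:15/4):55/4,S:61/4):-9/8,V:-9/8)
total length: 111/4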